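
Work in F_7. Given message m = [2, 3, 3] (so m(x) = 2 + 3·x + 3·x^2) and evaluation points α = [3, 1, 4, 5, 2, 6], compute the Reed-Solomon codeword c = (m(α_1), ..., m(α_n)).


c = [3, 1, 6, 1, 6, 2]

Message polynomial: m(x) = 2 + 3·x + 3·x^2 (mod 7).
For each evaluation point α_i, compute m(α_i) mod 7:
  α_1 = 3: Horner steps 3 → 5 → 3, so m(3) = 3.
  α_2 = 1: Horner steps 3 → 6 → 1, so m(1) = 1.
  α_3 = 4: Horner steps 3 → 1 → 6, so m(4) = 6.
  α_4 = 5: Horner steps 3 → 4 → 1, so m(5) = 1.
  α_5 = 2: Horner steps 3 → 2 → 6, so m(2) = 6.
  α_6 = 6: Horner steps 3 → 0 → 2, so m(6) = 2.
Codeword c = [3, 1, 6, 1, 6, 2] ∈ F_7^6.


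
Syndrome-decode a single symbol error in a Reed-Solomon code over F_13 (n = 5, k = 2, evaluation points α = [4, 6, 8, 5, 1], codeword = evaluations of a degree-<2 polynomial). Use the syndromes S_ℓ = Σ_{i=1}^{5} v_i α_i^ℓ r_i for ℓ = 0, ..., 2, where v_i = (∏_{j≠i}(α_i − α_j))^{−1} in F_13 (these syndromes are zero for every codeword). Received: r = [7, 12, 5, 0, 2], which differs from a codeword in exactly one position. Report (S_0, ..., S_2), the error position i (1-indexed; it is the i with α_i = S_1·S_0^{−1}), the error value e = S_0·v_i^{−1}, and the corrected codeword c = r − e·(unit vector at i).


S = (1, 6, 10), error at position 2, error magnitude e = 6, c = [7, 6, 5, 0, 2].

Step 1: column multipliers v_i = (∏_{j≠i}(α_i − α_j))^{−1} mod 13.
  i = 1 (α = 4): (4−6)(4−8)(4−5)(4−1) = (−2)·(−4)·(−1)·3 = −24 ≡ 2, so v_1 = 2^{−1} = 7 (mod 13).
  i = 2 (α = 6): (6−4)(6−8)(6−5)(6−1) = 2·(−2)·1·5 = −20 ≡ 6, so v_2 = 6^{−1} = 11 (mod 13).
  i = 3 (α = 8): (8−4)(8−6)(8−5)(8−1) = 4·2·3·7 = 168 ≡ 12, so v_3 = 12^{−1} = 12 (mod 13).
  i = 4 (α = 5): (5−4)(5−6)(5−8)(5−1) = 1·(−1)·(−3)·4 = 12 ≡ 12, so v_4 = 12^{−1} = 12 (mod 13).
  i = 5 (α = 1): (1−4)(1−6)(1−8)(1−5) = (−3)·(−5)·(−7)·(−4) = 420 ≡ 4, so v_5 = 4^{−1} = 10 (mod 13).
  v = [7, 11, 12, 12, 10].
Step 2: syndromes of r = [7, 12, 5, 0, 2] (all sums mod 13).
  S_0 = Σ v_i r_i = 7·7 + 11·12 + 12·5 + 12·0 + 10·2 = 261 ≡ 1.
  S_1 = Σ v_i α_i r_i = 7·4·7 + 11·6·12 + 12·8·5 + 12·5·0 + 10·1·2 = 1488 ≡ 6.
  α_i^2 mod 13 = [3, 10, 12, 12, 1].
  S_2 = Σ v_i α_i^2 r_i = 7·3·7 + 11·10·12 + 12·12·5 + 12·12·0 + 10·1·2 = 2207 ≡ 10.
  S = (1, 6, 10) ≠ 0, so r is not a codeword (an error is present).
Step 3: locate the error. For a single error e at position i, S_ℓ = v_i·e·α_i^ℓ, so α_err = S_1/S_0.
  S_0^{−1} = 1^{−1} = 1 (mod 13), so α_err = 6·1 = 6 ≡ 6 = α_2. Error position i = 2.
  Consistency check: S_2/S_1 = 10·11 = 110 ≡ 6 = α_err ✓ (single-error assumption holds).
Step 4: error magnitude e = S_0/v_2 = S_0·∏_{j≠2}(α_2 − α_j) = 1·6 = 6 ≡ 6 (mod 13).
Step 5: correct position 2: c_2 = r_2 − e = 12 − 6 ≡ 6 (mod 13). Hence c = [7, 6, 5, 0, 2].
  Check: interpolating c through the α_i gives m(x) = 9 + 6·x (degree < 2) with m(α_i) = c_i for every i, so c is indeed a codeword.


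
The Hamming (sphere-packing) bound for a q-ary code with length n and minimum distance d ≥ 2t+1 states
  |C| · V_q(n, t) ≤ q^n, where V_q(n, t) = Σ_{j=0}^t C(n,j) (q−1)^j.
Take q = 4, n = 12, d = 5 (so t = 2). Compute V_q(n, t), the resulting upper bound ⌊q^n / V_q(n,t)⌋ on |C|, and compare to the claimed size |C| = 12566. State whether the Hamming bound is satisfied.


V_q(n, t) = 631, q^n = 16777216, Hamming bound = 26588, |C| = 12566 ≤ bound (satisfied).

Step 1: Compute V_q(n, t) = Σ_{j=0}^2 C(n, j) (q−1)^j.
  j = 0: C(12,0)·(3)^0 = 1·1 = 1.
  j = 1: C(12,1)·(3)^1 = 12·3 = 36.
  j = 2: C(12,2)·(3)^2 = 66·9 = 594.
  V_q(n, t) = 1 + 36 + 594 = 631.
Step 2: q^n = 4^12 = 16777216.
Step 3: Hamming bound ⌊q^n / V_q(n,t)⌋ = ⌊16777216/631⌋ = 26588.
Step 4: Compare |C| = 12566 to 26588: satisfied.
The claimed |C| lies below the Hamming bound.


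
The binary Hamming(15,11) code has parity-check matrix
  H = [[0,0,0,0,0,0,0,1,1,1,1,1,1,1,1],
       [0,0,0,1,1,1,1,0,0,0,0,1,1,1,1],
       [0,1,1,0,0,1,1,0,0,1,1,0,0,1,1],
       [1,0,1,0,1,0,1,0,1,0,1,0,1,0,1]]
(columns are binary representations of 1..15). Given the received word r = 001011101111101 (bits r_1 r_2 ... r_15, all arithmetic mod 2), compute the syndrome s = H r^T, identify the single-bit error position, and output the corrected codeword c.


s = (0, 0, 0, 1)^T, error position = 1, corrected codeword c = 101011101111101

Compute s = H r^T mod 2 one row at a time:
  s_1 = 0 + 1 + 1 + 1 + 1 + 1 + 0 + 1 = 6 ≡ 0 (mod 2).
  s_2 = 0 + 1 + 1 + 1 + 1 + 1 + 0 + 1 = 6 ≡ 0 (mod 2).
  s_3 = 0 + 1 + 1 + 1 + 1 + 1 + 0 + 1 = 6 ≡ 0 (mod 2).
  s_4 = 0 + 1 + 1 + 1 + 1 + 1 + 1 + 1 = 7 ≡ 1 (mod 2).
s = (0, 0, 0, 1)^T — this equals column 1 of H (binary 0001), so error is at position 1.
Correct: flip bit 1 of r = 001011101111101 to get c = 101011101111101.


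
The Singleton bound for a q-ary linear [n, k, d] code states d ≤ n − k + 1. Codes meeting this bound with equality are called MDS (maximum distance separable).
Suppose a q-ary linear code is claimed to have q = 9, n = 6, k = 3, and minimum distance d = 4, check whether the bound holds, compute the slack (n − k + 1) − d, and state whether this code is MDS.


Singleton RHS = n − k + 1 = 4, slack = 0, bound satisfied, MDS.

Singleton bound: d ≤ n − k + 1.
Here n = 6, k = 3, so n − k + 1 = 4.
Given d = 4, check d ≤ 4: YES.
Slack = (n − k + 1) − d = 0.
The code is MDS (slack = 0).
Description: the claimed parameters are [6, 3, 4]_9; such a code would be MDS (meets Singleton bound).


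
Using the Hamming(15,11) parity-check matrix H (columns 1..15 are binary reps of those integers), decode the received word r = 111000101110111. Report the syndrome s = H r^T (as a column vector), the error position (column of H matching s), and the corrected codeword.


s = (0, 0, 1, 1)^T, error position = 3, corrected codeword c = 110000101110111

Compute s = H r^T mod 2 one row at a time:
  s_1 = 0 + 1 + 1 + 1 + 0 + 1 + 1 + 1 = 6 ≡ 0 (mod 2).
  s_2 = 0 + 0 + 0 + 1 + 0 + 1 + 1 + 1 = 4 ≡ 0 (mod 2).
  s_3 = 1 + 1 + 0 + 1 + 1 + 1 + 1 + 1 = 7 ≡ 1 (mod 2).
  s_4 = 1 + 1 + 0 + 1 + 1 + 1 + 1 + 1 = 7 ≡ 1 (mod 2).
s = (0, 0, 1, 1)^T — this equals column 3 of H (binary 0011), so error is at position 3.
Correct: flip bit 3 of r = 111000101110111 to get c = 110000101110111.


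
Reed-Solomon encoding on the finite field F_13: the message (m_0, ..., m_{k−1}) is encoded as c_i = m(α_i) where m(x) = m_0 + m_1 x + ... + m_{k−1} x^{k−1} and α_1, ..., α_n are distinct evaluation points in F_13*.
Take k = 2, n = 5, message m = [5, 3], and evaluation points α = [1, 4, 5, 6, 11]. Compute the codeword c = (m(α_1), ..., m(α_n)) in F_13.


c = [8, 4, 7, 10, 12]

Message polynomial: m(x) = 5 + 3·x (mod 13).
For each evaluation point α_i, compute m(α_i) mod 13:
  α_1 = 1: Horner steps 3 → 8, so m(1) = 8.
  α_2 = 4: Horner steps 3 → 4, so m(4) = 4.
  α_3 = 5: Horner steps 3 → 7, so m(5) = 7.
  α_4 = 6: Horner steps 3 → 10, so m(6) = 10.
  α_5 = 11: Horner steps 3 → 12, so m(11) = 12.
Codeword c = [8, 4, 7, 10, 12] ∈ F_13^5.


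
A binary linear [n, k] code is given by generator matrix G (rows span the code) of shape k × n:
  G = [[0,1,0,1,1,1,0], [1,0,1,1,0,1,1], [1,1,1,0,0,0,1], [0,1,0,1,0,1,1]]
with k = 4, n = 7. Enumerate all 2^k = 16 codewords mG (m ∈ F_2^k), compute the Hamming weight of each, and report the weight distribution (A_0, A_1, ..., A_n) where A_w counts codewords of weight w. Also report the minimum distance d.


Weight distribution: A_0 = 1, A_1 = 2, A_2 = 1, A_3 = 2, A_4 = 5, A_5 = 4, A_6 = 1. Minimum distance d = 1.

Enumerate all 2^4 = 16 messages m ∈ F_2^4.
For each, compute codeword c = mG in F_2^7, then tally its weight.
  m = 0000 → c = 0000000, weight = 0.
  m = 1000 → c = 0101110, weight = 4.
  m = 0100 → c = 1011011, weight = 5.
  m = 1100 → c = 1110101, weight = 5.
  m = 0010 → c = 1110001, weight = 4.
  m = 1010 → c = 1011111, weight = 6.
  m = 0110 → c = 0101010, weight = 3.
  m = 1110 → c = 0000100, weight = 1.
  m = 0001 → c = 0101011, weight = 4.
  m = 1001 → c = 0000101, weight = 2.
  m = 0101 → c = 1110000, weight = 3.
  m = 1101 → c = 1011110, weight = 5.
  m = 0011 → c = 1011010, weight = 4.
  m = 1011 → c = 1110100, weight = 4.
  m = 0111 → c = 0000001, weight = 1.
  m = 1111 → c = 0101111, weight = 5.
Tally weights:
  weight 0: 1 codewords.
  weight 1: 2 codewords.
  weight 2: 1 codewords.
  weight 3: 2 codewords.
  weight 4: 5 codewords.
  weight 5: 4 codewords.
  weight 6: 1 codewords.
Minimum distance d = smallest w > 0 with A_w > 0 = 1.
Sanity: Σ A_w = 16 = 2^4 = 16 ✓.


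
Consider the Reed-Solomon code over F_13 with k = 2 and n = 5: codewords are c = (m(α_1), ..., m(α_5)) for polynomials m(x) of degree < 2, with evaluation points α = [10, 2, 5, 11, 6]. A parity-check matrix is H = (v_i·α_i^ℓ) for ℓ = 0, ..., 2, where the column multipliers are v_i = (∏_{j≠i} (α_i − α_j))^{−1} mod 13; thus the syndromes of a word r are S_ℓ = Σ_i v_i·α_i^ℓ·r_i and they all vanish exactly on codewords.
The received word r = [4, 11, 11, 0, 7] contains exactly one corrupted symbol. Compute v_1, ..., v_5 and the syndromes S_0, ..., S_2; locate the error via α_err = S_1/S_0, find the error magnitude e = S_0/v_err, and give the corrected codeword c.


S = (11, 9, 5), error at position 2, error magnitude e = 1, c = [4, 10, 11, 0, 7].

Step 1: column multipliers v_i = (∏_{j≠i}(α_i − α_j))^{−1} mod 13.
  i = 1 (α = 10): (10−2)(10−5)(10−11)(10−6) = 8·5·(−1)·4 = −160 ≡ 9, so v_1 = 9^{−1} = 3 (mod 13).
  i = 2 (α = 2): (2−10)(2−5)(2−11)(2−6) = (−8)·(−3)·(−9)·(−4) = 864 ≡ 6, so v_2 = 6^{−1} = 11 (mod 13).
  i = 3 (α = 5): (5−10)(5−2)(5−11)(5−6) = (−5)·3·(−6)·(−1) = −90 ≡ 1, so v_3 = 1^{−1} = 1 (mod 13).
  i = 4 (α = 11): (11−10)(11−2)(11−5)(11−6) = 1·9·6·5 = 270 ≡ 10, so v_4 = 10^{−1} = 4 (mod 13).
  i = 5 (α = 6): (6−10)(6−2)(6−5)(6−11) = (−4)·4·1·(−5) = 80 ≡ 2, so v_5 = 2^{−1} = 7 (mod 13).
  v = [3, 11, 1, 4, 7].
Step 2: syndromes of r = [4, 11, 11, 0, 7] (all sums mod 13).
  S_0 = Σ v_i r_i = 3·4 + 11·11 + 1·11 + 4·0 + 7·7 = 193 ≡ 11.
  S_1 = Σ v_i α_i r_i = 3·10·4 + 11·2·11 + 1·5·11 + 4·11·0 + 7·6·7 = 711 ≡ 9.
  α_i^2 mod 13 = [9, 4, 12, 4, 10].
  S_2 = Σ v_i α_i^2 r_i = 3·9·4 + 11·4·11 + 1·12·11 + 4·4·0 + 7·10·7 = 1214 ≡ 5.
  S = (11, 9, 5) ≠ 0, so r is not a codeword (an error is present).
Step 3: locate the error. For a single error e at position i, S_ℓ = v_i·e·α_i^ℓ, so α_err = S_1/S_0.
  S_0^{−1} = 11^{−1} = 6 (mod 13), so α_err = 9·6 = 54 ≡ 2 = α_2. Error position i = 2.
  Consistency check: S_2/S_1 = 5·3 = 15 ≡ 2 = α_err ✓ (single-error assumption holds).
Step 4: error magnitude e = S_0/v_2 = S_0·∏_{j≠2}(α_2 − α_j) = 11·6 = 66 ≡ 1 (mod 13).
Step 5: correct position 2: c_2 = r_2 − e = 11 − 1 ≡ 10 (mod 13). Hence c = [4, 10, 11, 0, 7].
  Check: interpolating c through the α_i gives m(x) = 5 + 9·x (degree < 2) with m(α_i) = c_i for every i, so c is indeed a codeword.


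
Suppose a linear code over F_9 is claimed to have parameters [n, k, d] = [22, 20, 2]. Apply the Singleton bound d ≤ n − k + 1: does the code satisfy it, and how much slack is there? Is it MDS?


Singleton RHS = n − k + 1 = 3, slack = 1, bound satisfied, not MDS.

Singleton bound: d ≤ n − k + 1.
Here n = 22, k = 20, so n − k + 1 = 3.
Given d = 2, check d ≤ 3: YES.
Slack = (n − k + 1) − d = 1.
The code is NOT MDS (slack = 1 > 0).
Description: the claimed parameters are [22, 20, 2]_9; such a code would be non-MDS.


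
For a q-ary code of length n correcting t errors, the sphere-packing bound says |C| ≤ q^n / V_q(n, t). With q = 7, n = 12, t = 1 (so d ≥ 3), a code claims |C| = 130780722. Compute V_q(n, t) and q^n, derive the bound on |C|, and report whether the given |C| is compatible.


V_q(n, t) = 73, q^n = 13841287201, Hamming bound = 189606673, |C| = 130780722 ≤ bound (satisfied).

Step 1: Compute V_q(n, t) = Σ_{j=0}^1 C(n, j) (q−1)^j.
  j = 0: C(12,0)·(6)^0 = 1·1 = 1.
  j = 1: C(12,1)·(6)^1 = 12·6 = 72.
  V_q(n, t) = 1 + 72 = 73.
Step 2: q^n = 7^12 = 13841287201.
Step 3: Hamming bound ⌊q^n / V_q(n,t)⌋ = ⌊13841287201/73⌋ = 189606673.
Step 4: Compare |C| = 130780722 to 189606673: satisfied.
The claimed |C| lies below the Hamming bound.


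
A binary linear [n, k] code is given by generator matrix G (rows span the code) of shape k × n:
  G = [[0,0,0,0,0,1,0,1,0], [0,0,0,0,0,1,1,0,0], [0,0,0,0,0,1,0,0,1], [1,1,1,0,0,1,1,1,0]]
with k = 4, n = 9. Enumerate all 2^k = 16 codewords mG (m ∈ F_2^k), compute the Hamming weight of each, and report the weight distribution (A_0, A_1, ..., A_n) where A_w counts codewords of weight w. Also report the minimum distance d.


Weight distribution: A_0 = 1, A_2 = 6, A_4 = 5, A_6 = 4. Minimum distance d = 2.

Enumerate all 2^4 = 16 messages m ∈ F_2^4.
For each, compute codeword c = mG in F_2^9, then tally its weight.
  m = 0000 → c = 000000000, weight = 0.
  m = 1000 → c = 000001010, weight = 2.
  m = 0100 → c = 000001100, weight = 2.
  m = 1100 → c = 000000110, weight = 2.
  m = 0010 → c = 000001001, weight = 2.
  m = 1010 → c = 000000011, weight = 2.
  m = 0110 → c = 000000101, weight = 2.
  m = 1110 → c = 000001111, weight = 4.
  m = 0001 → c = 111001110, weight = 6.
  m = 1001 → c = 111000100, weight = 4.
  m = 0101 → c = 111000010, weight = 4.
  m = 1101 → c = 111001000, weight = 4.
  m = 0011 → c = 111000111, weight = 6.
  m = 1011 → c = 111001101, weight = 6.
  m = 0111 → c = 111001011, weight = 6.
  m = 1111 → c = 111000001, weight = 4.
Tally weights:
  weight 0: 1 codewords.
  weight 2: 6 codewords.
  weight 4: 5 codewords.
  weight 6: 4 codewords.
Minimum distance d = smallest w > 0 with A_w > 0 = 2.
Sanity: Σ A_w = 16 = 2^4 = 16 ✓.


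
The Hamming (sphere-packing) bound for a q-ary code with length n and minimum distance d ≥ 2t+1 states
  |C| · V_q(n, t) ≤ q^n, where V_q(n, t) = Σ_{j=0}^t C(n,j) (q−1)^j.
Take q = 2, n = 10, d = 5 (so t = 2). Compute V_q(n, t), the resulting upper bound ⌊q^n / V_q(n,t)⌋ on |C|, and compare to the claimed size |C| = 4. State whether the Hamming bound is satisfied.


V_q(n, t) = 56, q^n = 1024, Hamming bound = 18, |C| = 4 ≤ bound (satisfied).

Step 1: Compute V_q(n, t) = Σ_{j=0}^2 C(n, j) (q−1)^j.
  j = 0: C(10,0)·(1)^0 = 1·1 = 1.
  j = 1: C(10,1)·(1)^1 = 10·1 = 10.
  j = 2: C(10,2)·(1)^2 = 45·1 = 45.
  V_q(n, t) = 1 + 10 + 45 = 56.
Step 2: q^n = 2^10 = 1024.
Step 3: Hamming bound ⌊q^n / V_q(n,t)⌋ = ⌊1024/56⌋ = 18.
Step 4: Compare |C| = 4 to 18: satisfied.
The claimed |C| lies below the Hamming bound.


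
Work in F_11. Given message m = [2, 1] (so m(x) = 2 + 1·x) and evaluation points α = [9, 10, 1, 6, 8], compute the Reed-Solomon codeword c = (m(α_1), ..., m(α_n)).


c = [0, 1, 3, 8, 10]

Message polynomial: m(x) = 2 + 1·x (mod 11).
For each evaluation point α_i, compute m(α_i) mod 11:
  α_1 = 9: Horner steps 1 → 0, so m(9) = 0.
  α_2 = 10: Horner steps 1 → 1, so m(10) = 1.
  α_3 = 1: Horner steps 1 → 3, so m(1) = 3.
  α_4 = 6: Horner steps 1 → 8, so m(6) = 8.
  α_5 = 8: Horner steps 1 → 10, so m(8) = 10.
Codeword c = [0, 1, 3, 8, 10] ∈ F_11^5.


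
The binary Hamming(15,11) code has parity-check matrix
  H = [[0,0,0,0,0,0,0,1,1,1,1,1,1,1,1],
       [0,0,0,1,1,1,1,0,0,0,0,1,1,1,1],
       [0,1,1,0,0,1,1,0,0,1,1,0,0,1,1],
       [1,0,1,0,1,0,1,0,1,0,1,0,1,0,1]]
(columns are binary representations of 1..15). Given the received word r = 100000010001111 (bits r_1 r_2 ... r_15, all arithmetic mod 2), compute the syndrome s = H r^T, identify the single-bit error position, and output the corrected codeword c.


s = (1, 0, 0, 1)^T, error position = 9, corrected codeword c = 100000011001111

Compute s = H r^T mod 2 one row at a time:
  s_1 = 1 + 0 + 0 + 0 + 1 + 1 + 1 + 1 = 5 ≡ 1 (mod 2).
  s_2 = 0 + 0 + 0 + 0 + 1 + 1 + 1 + 1 = 4 ≡ 0 (mod 2).
  s_3 = 0 + 0 + 0 + 0 + 0 + 0 + 1 + 1 = 2 ≡ 0 (mod 2).
  s_4 = 1 + 0 + 0 + 0 + 0 + 0 + 1 + 1 = 3 ≡ 1 (mod 2).
s = (1, 0, 0, 1)^T — this equals column 9 of H (binary 1001), so error is at position 9.
Correct: flip bit 9 of r = 100000010001111 to get c = 100000011001111.


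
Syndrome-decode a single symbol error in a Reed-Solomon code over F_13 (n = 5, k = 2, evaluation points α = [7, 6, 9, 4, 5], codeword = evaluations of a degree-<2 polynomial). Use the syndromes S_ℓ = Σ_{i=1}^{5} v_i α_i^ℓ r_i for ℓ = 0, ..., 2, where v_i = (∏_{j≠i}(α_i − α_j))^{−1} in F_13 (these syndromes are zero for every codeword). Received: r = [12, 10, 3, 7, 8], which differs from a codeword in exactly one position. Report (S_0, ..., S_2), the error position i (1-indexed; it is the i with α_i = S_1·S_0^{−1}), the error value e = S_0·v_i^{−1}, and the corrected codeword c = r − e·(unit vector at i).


S = (10, 1, 4), error at position 4, error magnitude e = 1, c = [12, 10, 3, 6, 8].

Step 1: column multipliers v_i = (∏_{j≠i}(α_i − α_j))^{−1} mod 13.
  i = 1 (α = 7): (7−6)(7−9)(7−4)(7−5) = 1·(−2)·3·2 = −12 ≡ 1, so v_1 = 1^{−1} = 1 (mod 13).
  i = 2 (α = 6): (6−7)(6−9)(6−4)(6−5) = (−1)·(−3)·2·1 = 6 ≡ 6, so v_2 = 6^{−1} = 11 (mod 13).
  i = 3 (α = 9): (9−7)(9−6)(9−4)(9−5) = 2·3·5·4 = 120 ≡ 3, so v_3 = 3^{−1} = 9 (mod 13).
  i = 4 (α = 4): (4−7)(4−6)(4−9)(4−5) = (−3)·(−2)·(−5)·(−1) = 30 ≡ 4, so v_4 = 4^{−1} = 10 (mod 13).
  i = 5 (α = 5): (5−7)(5−6)(5−9)(5−4) = (−2)·(−1)·(−4)·1 = −8 ≡ 5, so v_5 = 5^{−1} = 8 (mod 13).
  v = [1, 11, 9, 10, 8].
Step 2: syndromes of r = [12, 10, 3, 7, 8] (all sums mod 13).
  S_0 = Σ v_i r_i = 1·12 + 11·10 + 9·3 + 10·7 + 8·8 = 283 ≡ 10.
  S_1 = Σ v_i α_i r_i = 1·7·12 + 11·6·10 + 9·9·3 + 10·4·7 + 8·5·8 = 1587 ≡ 1.
  α_i^2 mod 13 = [10, 10, 3, 3, 12].
  S_2 = Σ v_i α_i^2 r_i = 1·10·12 + 11·10·10 + 9·3·3 + 10·3·7 + 8·12·8 = 2279 ≡ 4.
  S = (10, 1, 4) ≠ 0, so r is not a codeword (an error is present).
Step 3: locate the error. For a single error e at position i, S_ℓ = v_i·e·α_i^ℓ, so α_err = S_1/S_0.
  S_0^{−1} = 10^{−1} = 4 (mod 13), so α_err = 1·4 = 4 ≡ 4 = α_4. Error position i = 4.
  Consistency check: S_2/S_1 = 4·1 = 4 ≡ 4 = α_err ✓ (single-error assumption holds).
Step 4: error magnitude e = S_0/v_4 = S_0·∏_{j≠4}(α_4 − α_j) = 10·4 = 40 ≡ 1 (mod 13).
Step 5: correct position 4: c_4 = r_4 − e = 7 − 1 ≡ 6 (mod 13). Hence c = [12, 10, 3, 6, 8].
  Check: interpolating c through the α_i gives m(x) = 11 + 2·x (degree < 2) with m(α_i) = c_i for every i, so c is indeed a codeword.


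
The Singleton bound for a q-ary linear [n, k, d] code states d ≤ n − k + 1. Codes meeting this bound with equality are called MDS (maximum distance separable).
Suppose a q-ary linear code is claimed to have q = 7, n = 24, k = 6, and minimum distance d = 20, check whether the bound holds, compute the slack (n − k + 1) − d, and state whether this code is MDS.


Singleton RHS = n − k + 1 = 19, slack = -1, bound violated (no such code; not MDS).

Singleton bound: d ≤ n − k + 1.
Here n = 24, k = 6, so n − k + 1 = 19.
Given d = 20, check d ≤ 19: NO.
Slack = (n − k + 1) − d = -1.
The slack is negative: d = 20 exceeds n − k + 1 = 19 by 1, so the Singleton bound is violated and no linear [24, 6, 20]_7 code can exist. In particular it is not MDS (MDS requires d = n − k + 1 exactly).
Description: the claimed parameters are [24, 6, 20]_7; such a code would be impossible (violates the Singleton bound).


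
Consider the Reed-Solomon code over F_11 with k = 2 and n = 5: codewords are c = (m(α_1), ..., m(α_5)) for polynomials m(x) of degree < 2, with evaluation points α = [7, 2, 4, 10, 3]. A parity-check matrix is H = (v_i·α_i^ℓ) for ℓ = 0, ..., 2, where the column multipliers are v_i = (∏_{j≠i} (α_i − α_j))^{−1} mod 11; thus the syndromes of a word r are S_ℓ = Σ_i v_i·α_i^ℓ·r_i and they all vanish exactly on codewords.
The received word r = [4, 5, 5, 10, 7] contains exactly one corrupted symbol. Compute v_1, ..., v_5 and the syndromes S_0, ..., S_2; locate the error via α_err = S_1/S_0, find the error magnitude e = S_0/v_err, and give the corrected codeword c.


S = (6, 2, 8), error at position 3, error magnitude e = 7, c = [4, 5, 9, 10, 7].

Step 1: column multipliers v_i = (∏_{j≠i}(α_i − α_j))^{−1} mod 11.
  i = 1 (α = 7): (7−2)(7−4)(7−10)(7−3) = 5·3·(−3)·4 = −180 ≡ 7, so v_1 = 7^{−1} = 8 (mod 11).
  i = 2 (α = 2): (2−7)(2−4)(2−10)(2−3) = (−5)·(−2)·(−8)·(−1) = 80 ≡ 3, so v_2 = 3^{−1} = 4 (mod 11).
  i = 3 (α = 4): (4−7)(4−2)(4−10)(4−3) = (−3)·2·(−6)·1 = 36 ≡ 3, so v_3 = 3^{−1} = 4 (mod 11).
  i = 4 (α = 10): (10−7)(10−2)(10−4)(10−3) = 3·8·6·7 = 1008 ≡ 7, so v_4 = 7^{−1} = 8 (mod 11).
  i = 5 (α = 3): (3−7)(3−2)(3−4)(3−10) = (−4)·1·(−1)·(−7) = −28 ≡ 5, so v_5 = 5^{−1} = 9 (mod 11).
  v = [8, 4, 4, 8, 9].
Step 2: syndromes of r = [4, 5, 5, 10, 7] (all sums mod 11).
  S_0 = Σ v_i r_i = 8·4 + 4·5 + 4·5 + 8·10 + 9·7 = 215 ≡ 6.
  S_1 = Σ v_i α_i r_i = 8·7·4 + 4·2·5 + 4·4·5 + 8·10·10 + 9·3·7 = 1333 ≡ 2.
  α_i^2 mod 11 = [5, 4, 5, 1, 9].
  S_2 = Σ v_i α_i^2 r_i = 8·5·4 + 4·4·5 + 4·5·5 + 8·1·10 + 9·9·7 = 987 ≡ 8.
  S = (6, 2, 8) ≠ 0, so r is not a codeword (an error is present).
Step 3: locate the error. For a single error e at position i, S_ℓ = v_i·e·α_i^ℓ, so α_err = S_1/S_0.
  S_0^{−1} = 6^{−1} = 2 (mod 11), so α_err = 2·2 = 4 ≡ 4 = α_3. Error position i = 3.
  Consistency check: S_2/S_1 = 8·6 = 48 ≡ 4 = α_err ✓ (single-error assumption holds).
Step 4: error magnitude e = S_0/v_3 = S_0·∏_{j≠3}(α_3 − α_j) = 6·3 = 18 ≡ 7 (mod 11).
Step 5: correct position 3: c_3 = r_3 − e = 5 − 7 ≡ 9 (mod 11). Hence c = [4, 5, 9, 10, 7].
  Check: interpolating c through the α_i gives m(x) = 1 + 2·x (degree < 2) with m(α_i) = c_i for every i, so c is indeed a codeword.


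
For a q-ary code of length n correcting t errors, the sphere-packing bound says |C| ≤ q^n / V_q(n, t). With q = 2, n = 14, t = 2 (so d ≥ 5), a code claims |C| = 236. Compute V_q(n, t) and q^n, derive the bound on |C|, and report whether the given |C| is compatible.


V_q(n, t) = 106, q^n = 16384, Hamming bound = 154, |C| = 236 > bound (violated).

Step 1: Compute V_q(n, t) = Σ_{j=0}^2 C(n, j) (q−1)^j.
  j = 0: C(14,0)·(1)^0 = 1·1 = 1.
  j = 1: C(14,1)·(1)^1 = 14·1 = 14.
  j = 2: C(14,2)·(1)^2 = 91·1 = 91.
  V_q(n, t) = 1 + 14 + 91 = 106.
Step 2: q^n = 2^14 = 16384.
Step 3: Hamming bound ⌊q^n / V_q(n,t)⌋ = ⌊16384/106⌋ = 154.
Step 4: Compare |C| = 236 to 154: violated.
The claimed |C| lies above the Hamming bound, so no 2-ary code of length 14 with d ≥ 5 can have 236 codewords.


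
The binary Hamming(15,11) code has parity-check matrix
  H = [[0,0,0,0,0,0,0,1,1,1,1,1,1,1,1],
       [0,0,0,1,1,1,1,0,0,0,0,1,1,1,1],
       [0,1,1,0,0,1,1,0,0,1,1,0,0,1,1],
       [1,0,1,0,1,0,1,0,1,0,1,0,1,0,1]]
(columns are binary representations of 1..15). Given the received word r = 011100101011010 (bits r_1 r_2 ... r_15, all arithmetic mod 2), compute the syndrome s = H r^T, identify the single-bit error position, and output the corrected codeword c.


s = (0, 0, 1, 0)^T, error position = 2, corrected codeword c = 001100101011010

Compute s = H r^T mod 2 one row at a time:
  s_1 = 0 + 1 + 0 + 1 + 1 + 0 + 1 + 0 = 4 ≡ 0 (mod 2).
  s_2 = 1 + 0 + 0 + 1 + 1 + 0 + 1 + 0 = 4 ≡ 0 (mod 2).
  s_3 = 1 + 1 + 0 + 1 + 0 + 1 + 1 + 0 = 5 ≡ 1 (mod 2).
  s_4 = 0 + 1 + 0 + 1 + 1 + 1 + 0 + 0 = 4 ≡ 0 (mod 2).
s = (0, 0, 1, 0)^T — this equals column 2 of H (binary 0010), so error is at position 2.
Correct: flip bit 2 of r = 011100101011010 to get c = 001100101011010.


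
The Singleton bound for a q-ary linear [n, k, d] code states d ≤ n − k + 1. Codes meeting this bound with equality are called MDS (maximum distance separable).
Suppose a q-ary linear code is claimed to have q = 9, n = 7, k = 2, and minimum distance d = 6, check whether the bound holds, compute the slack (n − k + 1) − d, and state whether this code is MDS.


Singleton RHS = n − k + 1 = 6, slack = 0, bound satisfied, MDS.

Singleton bound: d ≤ n − k + 1.
Here n = 7, k = 2, so n − k + 1 = 6.
Given d = 6, check d ≤ 6: YES.
Slack = (n − k + 1) − d = 0.
The code is MDS (slack = 0).
Description: the claimed parameters are [7, 2, 6]_9; such a code would be MDS (meets Singleton bound).


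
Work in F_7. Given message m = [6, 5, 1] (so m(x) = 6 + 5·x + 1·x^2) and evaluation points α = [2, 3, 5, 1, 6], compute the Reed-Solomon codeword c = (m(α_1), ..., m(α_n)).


c = [6, 2, 0, 5, 2]

Message polynomial: m(x) = 6 + 5·x + 1·x^2 (mod 7).
For each evaluation point α_i, compute m(α_i) mod 7:
  α_1 = 2: Horner steps 1 → 0 → 6, so m(2) = 6.
  α_2 = 3: Horner steps 1 → 1 → 2, so m(3) = 2.
  α_3 = 5: Horner steps 1 → 3 → 0, so m(5) = 0.
  α_4 = 1: Horner steps 1 → 6 → 5, so m(1) = 5.
  α_5 = 6: Horner steps 1 → 4 → 2, so m(6) = 2.
Codeword c = [6, 2, 0, 5, 2] ∈ F_7^5.


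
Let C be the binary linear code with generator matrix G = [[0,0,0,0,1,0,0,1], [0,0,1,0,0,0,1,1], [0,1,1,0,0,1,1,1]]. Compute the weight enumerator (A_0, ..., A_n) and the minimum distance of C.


Weight distribution: A_0 = 1, A_2 = 2, A_3 = 2, A_4 = 1, A_5 = 2. Minimum distance d = 2.

Enumerate all 2^3 = 8 messages m ∈ F_2^3.
For each, compute codeword c = mG in F_2^8, then tally its weight.
  m = 000 → c = 00000000, weight = 0.
  m = 100 → c = 00001001, weight = 2.
  m = 010 → c = 00100011, weight = 3.
  m = 110 → c = 00101010, weight = 3.
  m = 001 → c = 01100111, weight = 5.
  m = 101 → c = 01101110, weight = 5.
  m = 011 → c = 01000100, weight = 2.
  m = 111 → c = 01001101, weight = 4.
Tally weights:
  weight 0: 1 codewords.
  weight 2: 2 codewords.
  weight 3: 2 codewords.
  weight 4: 1 codewords.
  weight 5: 2 codewords.
Minimum distance d = smallest w > 0 with A_w > 0 = 2.
Sanity: Σ A_w = 8 = 2^3 = 8 ✓.


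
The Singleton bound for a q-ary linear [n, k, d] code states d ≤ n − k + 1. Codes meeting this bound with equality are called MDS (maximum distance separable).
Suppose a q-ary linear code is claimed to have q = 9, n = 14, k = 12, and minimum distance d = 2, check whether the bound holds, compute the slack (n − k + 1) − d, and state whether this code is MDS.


Singleton RHS = n − k + 1 = 3, slack = 1, bound satisfied, not MDS.

Singleton bound: d ≤ n − k + 1.
Here n = 14, k = 12, so n − k + 1 = 3.
Given d = 2, check d ≤ 3: YES.
Slack = (n − k + 1) − d = 1.
The code is NOT MDS (slack = 1 > 0).
Description: the claimed parameters are [14, 12, 2]_9; such a code would be non-MDS.


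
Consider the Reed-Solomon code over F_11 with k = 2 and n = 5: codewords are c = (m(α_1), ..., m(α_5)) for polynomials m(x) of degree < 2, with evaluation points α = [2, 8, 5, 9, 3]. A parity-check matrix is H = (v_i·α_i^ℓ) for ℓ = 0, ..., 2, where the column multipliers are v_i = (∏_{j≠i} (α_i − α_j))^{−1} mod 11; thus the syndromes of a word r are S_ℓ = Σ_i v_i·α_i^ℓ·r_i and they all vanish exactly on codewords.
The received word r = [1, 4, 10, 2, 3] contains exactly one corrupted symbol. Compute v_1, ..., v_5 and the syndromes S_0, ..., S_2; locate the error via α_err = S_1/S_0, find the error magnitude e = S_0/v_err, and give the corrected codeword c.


S = (8, 5, 10), error at position 1, error magnitude e = 7, c = [5, 4, 10, 2, 3].

Step 1: column multipliers v_i = (∏_{j≠i}(α_i − α_j))^{−1} mod 11.
  i = 1 (α = 2): (2−8)(2−5)(2−9)(2−3) = (−6)·(−3)·(−7)·(−1) = 126 ≡ 5, so v_1 = 5^{−1} = 9 (mod 11).
  i = 2 (α = 8): (8−2)(8−5)(8−9)(8−3) = 6·3·(−1)·5 = −90 ≡ 9, so v_2 = 9^{−1} = 5 (mod 11).
  i = 3 (α = 5): (5−2)(5−8)(5−9)(5−3) = 3·(−3)·(−4)·2 = 72 ≡ 6, so v_3 = 6^{−1} = 2 (mod 11).
  i = 4 (α = 9): (9−2)(9−8)(9−5)(9−3) = 7·1·4·6 = 168 ≡ 3, so v_4 = 3^{−1} = 4 (mod 11).
  i = 5 (α = 3): (3−2)(3−8)(3−5)(3−9) = 1·(−5)·(−2)·(−6) = −60 ≡ 6, so v_5 = 6^{−1} = 2 (mod 11).
  v = [9, 5, 2, 4, 2].
Step 2: syndromes of r = [1, 4, 10, 2, 3] (all sums mod 11).
  S_0 = Σ v_i r_i = 9·1 + 5·4 + 2·10 + 4·2 + 2·3 = 63 ≡ 8.
  S_1 = Σ v_i α_i r_i = 9·2·1 + 5·8·4 + 2·5·10 + 4·9·2 + 2·3·3 = 368 ≡ 5.
  α_i^2 mod 11 = [4, 9, 3, 4, 9].
  S_2 = Σ v_i α_i^2 r_i = 9·4·1 + 5·9·4 + 2·3·10 + 4·4·2 + 2·9·3 = 362 ≡ 10.
  S = (8, 5, 10) ≠ 0, so r is not a codeword (an error is present).
Step 3: locate the error. For a single error e at position i, S_ℓ = v_i·e·α_i^ℓ, so α_err = S_1/S_0.
  S_0^{−1} = 8^{−1} = 7 (mod 11), so α_err = 5·7 = 35 ≡ 2 = α_1. Error position i = 1.
  Consistency check: S_2/S_1 = 10·9 = 90 ≡ 2 = α_err ✓ (single-error assumption holds).
Step 4: error magnitude e = S_0/v_1 = S_0·∏_{j≠1}(α_1 − α_j) = 8·5 = 40 ≡ 7 (mod 11).
Step 5: correct position 1: c_1 = r_1 − e = 1 − 7 ≡ 5 (mod 11). Hence c = [5, 4, 10, 2, 3].
  Check: interpolating c through the α_i gives m(x) = 9 + 9·x (degree < 2) with m(α_i) = c_i for every i, so c is indeed a codeword.


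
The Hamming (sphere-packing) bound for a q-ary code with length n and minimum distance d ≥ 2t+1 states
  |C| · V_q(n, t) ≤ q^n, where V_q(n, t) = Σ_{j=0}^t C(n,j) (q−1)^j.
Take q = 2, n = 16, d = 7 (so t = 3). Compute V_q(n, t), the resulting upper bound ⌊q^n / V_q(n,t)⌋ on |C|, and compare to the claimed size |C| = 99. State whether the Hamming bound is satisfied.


V_q(n, t) = 697, q^n = 65536, Hamming bound = 94, |C| = 99 > bound (violated).

Step 1: Compute V_q(n, t) = Σ_{j=0}^3 C(n, j) (q−1)^j.
  j = 0: C(16,0)·(1)^0 = 1·1 = 1.
  j = 1: C(16,1)·(1)^1 = 16·1 = 16.
  j = 2: C(16,2)·(1)^2 = 120·1 = 120.
  j = 3: C(16,3)·(1)^3 = 560·1 = 560.
  V_q(n, t) = 1 + 16 + 120 + 560 = 697.
Step 2: q^n = 2^16 = 65536.
Step 3: Hamming bound ⌊q^n / V_q(n,t)⌋ = ⌊65536/697⌋ = 94.
Step 4: Compare |C| = 99 to 94: violated.
The claimed |C| lies above the Hamming bound, so no 2-ary code of length 16 with d ≥ 7 can have 99 codewords.


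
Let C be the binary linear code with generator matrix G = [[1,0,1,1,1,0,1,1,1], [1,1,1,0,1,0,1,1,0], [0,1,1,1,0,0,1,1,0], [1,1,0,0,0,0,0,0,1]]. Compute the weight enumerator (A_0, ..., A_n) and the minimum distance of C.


Weight distribution: A_0 = 1, A_1 = 1, A_2 = 1, A_3 = 3, A_4 = 3, A_5 = 3, A_6 = 3, A_7 = 1. Minimum distance d = 1.

Enumerate all 2^4 = 16 messages m ∈ F_2^4.
For each, compute codeword c = mG in F_2^9, then tally its weight.
  m = 0000 → c = 000000000, weight = 0.
  m = 1000 → c = 101110111, weight = 7.
  m = 0100 → c = 111010110, weight = 6.
  m = 1100 → c = 010100001, weight = 3.
  m = 0010 → c = 011100110, weight = 5.
  m = 1010 → c = 110010001, weight = 4.
  m = 0110 → c = 100110000, weight = 3.
  m = 1110 → c = 001000111, weight = 4.
  m = 0001 → c = 110000001, weight = 3.
  m = 1001 → c = 011110110, weight = 6.
  m = 0101 → c = 001010111, weight = 5.
  m = 1101 → c = 100100000, weight = 2.
  m = 0011 → c = 101100111, weight = 6.
  m = 1011 → c = 000010000, weight = 1.
  m = 0111 → c = 010110001, weight = 4.
  m = 1111 → c = 111000110, weight = 5.
Tally weights:
  weight 0: 1 codewords.
  weight 1: 1 codewords.
  weight 2: 1 codewords.
  weight 3: 3 codewords.
  weight 4: 3 codewords.
  weight 5: 3 codewords.
  weight 6: 3 codewords.
  weight 7: 1 codewords.
Minimum distance d = smallest w > 0 with A_w > 0 = 1.
Sanity: Σ A_w = 16 = 2^4 = 16 ✓.


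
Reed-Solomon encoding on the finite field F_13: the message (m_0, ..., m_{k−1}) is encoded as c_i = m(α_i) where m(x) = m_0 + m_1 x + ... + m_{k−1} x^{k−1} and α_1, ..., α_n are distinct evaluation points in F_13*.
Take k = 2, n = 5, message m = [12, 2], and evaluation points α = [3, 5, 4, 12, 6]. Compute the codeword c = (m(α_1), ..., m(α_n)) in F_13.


c = [5, 9, 7, 10, 11]

Message polynomial: m(x) = 12 + 2·x (mod 13).
For each evaluation point α_i, compute m(α_i) mod 13:
  α_1 = 3: Horner steps 2 → 5, so m(3) = 5.
  α_2 = 5: Horner steps 2 → 9, so m(5) = 9.
  α_3 = 4: Horner steps 2 → 7, so m(4) = 7.
  α_4 = 12: Horner steps 2 → 10, so m(12) = 10.
  α_5 = 6: Horner steps 2 → 11, so m(6) = 11.
Codeword c = [5, 9, 7, 10, 11] ∈ F_13^5.


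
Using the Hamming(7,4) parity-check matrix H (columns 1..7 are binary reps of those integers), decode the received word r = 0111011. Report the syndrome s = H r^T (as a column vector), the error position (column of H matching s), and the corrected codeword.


s = (1, 0, 0)^T, error position = 4, corrected codeword c = 0110011

Compute s = H r^T mod 2 one row at a time:
  s_1 = 1 + 0 + 1 + 1 = 3 ≡ 1 (mod 2).
  s_2 = 1 + 1 + 1 + 1 = 4 ≡ 0 (mod 2).
  s_3 = 0 + 1 + 0 + 1 = 2 ≡ 0 (mod 2).
s = (1, 0, 0)^T — this equals column 4 of H (binary 100), so error is at position 4.
Correct: flip bit 4 of r = 0111011 to get c = 0110011.


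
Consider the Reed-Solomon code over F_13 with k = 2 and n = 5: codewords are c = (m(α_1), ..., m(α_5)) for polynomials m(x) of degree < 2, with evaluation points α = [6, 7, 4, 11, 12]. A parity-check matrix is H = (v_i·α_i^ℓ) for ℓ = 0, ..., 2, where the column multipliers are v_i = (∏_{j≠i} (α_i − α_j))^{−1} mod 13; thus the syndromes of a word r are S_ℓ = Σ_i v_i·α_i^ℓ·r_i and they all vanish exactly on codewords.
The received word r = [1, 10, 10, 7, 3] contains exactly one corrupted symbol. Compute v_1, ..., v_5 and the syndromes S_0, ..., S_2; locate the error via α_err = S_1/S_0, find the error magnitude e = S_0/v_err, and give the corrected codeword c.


S = (6, 11, 5), error at position 3, error magnitude e = 1, c = [1, 10, 9, 7, 3].

Step 1: column multipliers v_i = (∏_{j≠i}(α_i − α_j))^{−1} mod 13.
  i = 1 (α = 6): (6−7)(6−4)(6−11)(6−12) = (−1)·2·(−5)·(−6) = −60 ≡ 5, so v_1 = 5^{−1} = 8 (mod 13).
  i = 2 (α = 7): (7−6)(7−4)(7−11)(7−12) = 1·3·(−4)·(−5) = 60 ≡ 8, so v_2 = 8^{−1} = 5 (mod 13).
  i = 3 (α = 4): (4−6)(4−7)(4−11)(4−12) = (−2)·(−3)·(−7)·(−8) = 336 ≡ 11, so v_3 = 11^{−1} = 6 (mod 13).
  i = 4 (α = 11): (11−6)(11−7)(11−4)(11−12) = 5·4·7·(−1) = −140 ≡ 3, so v_4 = 3^{−1} = 9 (mod 13).
  i = 5 (α = 12): (12−6)(12−7)(12−4)(12−11) = 6·5·8·1 = 240 ≡ 6, so v_5 = 6^{−1} = 11 (mod 13).
  v = [8, 5, 6, 9, 11].
Step 2: syndromes of r = [1, 10, 10, 7, 3] (all sums mod 13).
  S_0 = Σ v_i r_i = 8·1 + 5·10 + 6·10 + 9·7 + 11·3 = 214 ≡ 6.
  S_1 = Σ v_i α_i r_i = 8·6·1 + 5·7·10 + 6·4·10 + 9·11·7 + 11·12·3 = 1727 ≡ 11.
  α_i^2 mod 13 = [10, 10, 3, 4, 1].
  S_2 = Σ v_i α_i^2 r_i = 8·10·1 + 5·10·10 + 6·3·10 + 9·4·7 + 11·1·3 = 1045 ≡ 5.
  S = (6, 11, 5) ≠ 0, so r is not a codeword (an error is present).
Step 3: locate the error. For a single error e at position i, S_ℓ = v_i·e·α_i^ℓ, so α_err = S_1/S_0.
  S_0^{−1} = 6^{−1} = 11 (mod 13), so α_err = 11·11 = 121 ≡ 4 = α_3. Error position i = 3.
  Consistency check: S_2/S_1 = 5·6 = 30 ≡ 4 = α_err ✓ (single-error assumption holds).
Step 4: error magnitude e = S_0/v_3 = S_0·∏_{j≠3}(α_3 − α_j) = 6·11 = 66 ≡ 1 (mod 13).
Step 5: correct position 3: c_3 = r_3 − e = 10 − 1 ≡ 9 (mod 13). Hence c = [1, 10, 9, 7, 3].
  Check: interpolating c through the α_i gives m(x) = 12 + 9·x (degree < 2) with m(α_i) = c_i for every i, so c is indeed a codeword.


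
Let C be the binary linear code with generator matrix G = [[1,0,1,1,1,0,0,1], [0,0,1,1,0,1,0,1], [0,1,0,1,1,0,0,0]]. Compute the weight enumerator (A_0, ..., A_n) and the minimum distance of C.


Weight distribution: A_0 = 1, A_3 = 2, A_4 = 3, A_5 = 2. Minimum distance d = 3.

Enumerate all 2^3 = 8 messages m ∈ F_2^3.
For each, compute codeword c = mG in F_2^8, then tally its weight.
  m = 000 → c = 00000000, weight = 0.
  m = 100 → c = 10111001, weight = 5.
  m = 010 → c = 00110101, weight = 4.
  m = 110 → c = 10001100, weight = 3.
  m = 001 → c = 01011000, weight = 3.
  m = 101 → c = 11100001, weight = 4.
  m = 011 → c = 01101101, weight = 5.
  m = 111 → c = 11010100, weight = 4.
Tally weights:
  weight 0: 1 codewords.
  weight 3: 2 codewords.
  weight 4: 3 codewords.
  weight 5: 2 codewords.
Minimum distance d = smallest w > 0 with A_w > 0 = 3.
Sanity: Σ A_w = 8 = 2^3 = 8 ✓.


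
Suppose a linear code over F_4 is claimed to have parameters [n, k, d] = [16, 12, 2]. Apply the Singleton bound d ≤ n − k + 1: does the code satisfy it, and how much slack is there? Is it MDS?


Singleton RHS = n − k + 1 = 5, slack = 3, bound satisfied, not MDS.

Singleton bound: d ≤ n − k + 1.
Here n = 16, k = 12, so n − k + 1 = 5.
Given d = 2, check d ≤ 5: YES.
Slack = (n − k + 1) − d = 3.
The code is NOT MDS (slack = 3 > 0).
Description: the claimed parameters are [16, 12, 2]_4; such a code would be non-MDS.


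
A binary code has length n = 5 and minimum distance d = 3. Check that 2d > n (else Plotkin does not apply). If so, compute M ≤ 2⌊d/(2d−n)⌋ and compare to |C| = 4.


Plotkin bound M ≤ 6; given |C| = 4 ≤ bound (satisfied).

Check applicability: 2d = 6, n = 5.
2d − n = 1 > 0, so Plotkin applies.
Compute d/(2d−n) = 3/1 ≈ 3.0000.
⌊d/(2d−n)⌋ = 3.
Plotkin bound: M ≤ 2·3 = 6.
Given |C| = 4, check: satisfied.
This |C| is below the Plotkin bound.


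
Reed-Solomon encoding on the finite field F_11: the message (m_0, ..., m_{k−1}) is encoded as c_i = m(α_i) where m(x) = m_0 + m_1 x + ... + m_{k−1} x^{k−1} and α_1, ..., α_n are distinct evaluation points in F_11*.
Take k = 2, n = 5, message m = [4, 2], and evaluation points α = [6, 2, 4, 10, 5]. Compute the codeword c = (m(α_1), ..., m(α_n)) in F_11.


c = [5, 8, 1, 2, 3]

Message polynomial: m(x) = 4 + 2·x (mod 11).
For each evaluation point α_i, compute m(α_i) mod 11:
  α_1 = 6: Horner steps 2 → 5, so m(6) = 5.
  α_2 = 2: Horner steps 2 → 8, so m(2) = 8.
  α_3 = 4: Horner steps 2 → 1, so m(4) = 1.
  α_4 = 10: Horner steps 2 → 2, so m(10) = 2.
  α_5 = 5: Horner steps 2 → 3, so m(5) = 3.
Codeword c = [5, 8, 1, 2, 3] ∈ F_11^5.


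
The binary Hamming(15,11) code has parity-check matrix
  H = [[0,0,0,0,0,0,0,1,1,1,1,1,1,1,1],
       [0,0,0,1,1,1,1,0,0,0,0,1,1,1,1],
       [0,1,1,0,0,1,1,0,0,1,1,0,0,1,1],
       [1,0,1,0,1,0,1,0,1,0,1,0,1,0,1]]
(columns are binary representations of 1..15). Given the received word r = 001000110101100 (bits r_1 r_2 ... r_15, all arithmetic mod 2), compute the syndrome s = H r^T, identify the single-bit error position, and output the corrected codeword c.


s = (0, 1, 1, 1)^T, error position = 7, corrected codeword c = 001000010101100

Compute s = H r^T mod 2 one row at a time:
  s_1 = 1 + 0 + 1 + 0 + 1 + 1 + 0 + 0 = 4 ≡ 0 (mod 2).
  s_2 = 0 + 0 + 0 + 1 + 1 + 1 + 0 + 0 = 3 ≡ 1 (mod 2).
  s_3 = 0 + 1 + 0 + 1 + 1 + 0 + 0 + 0 = 3 ≡ 1 (mod 2).
  s_4 = 0 + 1 + 0 + 1 + 0 + 0 + 1 + 0 = 3 ≡ 1 (mod 2).
s = (0, 1, 1, 1)^T — this equals column 7 of H (binary 0111), so error is at position 7.
Correct: flip bit 7 of r = 001000110101100 to get c = 001000010101100.


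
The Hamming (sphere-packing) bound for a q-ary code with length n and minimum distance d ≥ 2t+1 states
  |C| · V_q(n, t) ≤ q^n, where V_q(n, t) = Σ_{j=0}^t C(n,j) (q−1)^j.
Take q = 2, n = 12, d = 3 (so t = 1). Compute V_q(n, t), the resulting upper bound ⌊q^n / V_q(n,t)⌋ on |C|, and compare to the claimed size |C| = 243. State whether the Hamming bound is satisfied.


V_q(n, t) = 13, q^n = 4096, Hamming bound = 315, |C| = 243 ≤ bound (satisfied).

Step 1: Compute V_q(n, t) = Σ_{j=0}^1 C(n, j) (q−1)^j.
  j = 0: C(12,0)·(1)^0 = 1·1 = 1.
  j = 1: C(12,1)·(1)^1 = 12·1 = 12.
  V_q(n, t) = 1 + 12 = 13.
Step 2: q^n = 2^12 = 4096.
Step 3: Hamming bound ⌊q^n / V_q(n,t)⌋ = ⌊4096/13⌋ = 315.
Step 4: Compare |C| = 243 to 315: satisfied.
The claimed |C| lies below the Hamming bound.
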